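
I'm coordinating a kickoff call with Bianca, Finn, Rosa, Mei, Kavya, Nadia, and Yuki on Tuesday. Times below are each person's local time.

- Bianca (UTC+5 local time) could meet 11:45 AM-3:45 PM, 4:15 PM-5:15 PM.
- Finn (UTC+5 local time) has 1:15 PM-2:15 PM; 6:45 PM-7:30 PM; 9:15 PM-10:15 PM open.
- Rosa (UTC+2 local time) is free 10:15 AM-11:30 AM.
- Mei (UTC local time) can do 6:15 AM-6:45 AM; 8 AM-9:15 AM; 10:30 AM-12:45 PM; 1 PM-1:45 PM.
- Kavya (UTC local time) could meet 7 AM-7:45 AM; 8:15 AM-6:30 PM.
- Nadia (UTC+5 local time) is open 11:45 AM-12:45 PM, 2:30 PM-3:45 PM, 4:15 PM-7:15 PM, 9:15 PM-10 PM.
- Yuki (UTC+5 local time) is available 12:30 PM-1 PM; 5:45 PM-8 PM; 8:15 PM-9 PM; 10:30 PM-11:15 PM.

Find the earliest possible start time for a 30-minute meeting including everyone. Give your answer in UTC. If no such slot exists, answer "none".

Bianca in UTC: 06:45-10:45, 11:15-12:15 (subtract 5h to convert from UTC+5).
Finn in UTC: 08:15-09:15, 13:45-14:30, 16:15-17:15 (subtract 5h to convert from UTC+5).
Rosa in UTC: 08:15-09:30 (subtract 2h to convert from UTC+2).
Mei in UTC: 06:15-06:45, 08:00-09:15, 10:30-12:45, 13:00-13:45.
Kavya in UTC: 07:00-07:45, 08:15-18:30.
Nadia in UTC: 06:45-07:45, 09:30-10:45, 11:15-14:15, 16:15-17:00 (subtract 5h to convert from UTC+5).
Yuki in UTC: 07:30-08:00, 12:45-15:00, 15:15-16:00, 17:30-18:15 (subtract 5h to convert from UTC+5).
Bianca ∩ Finn: 08:15-09:15.
Bianca ∩ Finn ∩ Rosa: 08:15-09:15.
Bianca ∩ Finn ∩ Rosa ∩ Mei: 08:15-09:15.
Bianca ∩ Finn ∩ Rosa ∩ Mei ∩ Kavya: 08:15-09:15.
Bianca ∩ Finn ∩ Rosa ∩ Mei ∩ Kavya ∩ Nadia: ∅.
Bianca ∩ Finn ∩ Rosa ∩ Mei ∩ Kavya ∩ Nadia ∩ Yuki: ∅.
There is no time when everyone is free.
No common window is at least 30 minutes long.

none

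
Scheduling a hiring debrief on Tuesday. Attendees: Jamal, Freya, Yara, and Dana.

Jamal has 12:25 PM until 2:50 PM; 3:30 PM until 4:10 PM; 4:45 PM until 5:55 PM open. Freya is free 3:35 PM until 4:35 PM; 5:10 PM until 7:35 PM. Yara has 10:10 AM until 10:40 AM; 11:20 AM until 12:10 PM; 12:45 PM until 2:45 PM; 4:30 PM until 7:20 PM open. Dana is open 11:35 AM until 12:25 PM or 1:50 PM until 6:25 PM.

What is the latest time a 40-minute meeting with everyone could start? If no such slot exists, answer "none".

Jamal ∩ Freya: 15:35-16:10, 17:10-17:55.
Jamal ∩ Freya ∩ Yara: 17:10-17:55.
Jamal ∩ Freya ∩ Yara ∩ Dana: 17:10-17:55.
Those are the intersection windows.
The last common window of at least 40 minutes is 17:10-17:55; a 40-minute meeting can start as late as 17:15 and still end by 17:55.

17:15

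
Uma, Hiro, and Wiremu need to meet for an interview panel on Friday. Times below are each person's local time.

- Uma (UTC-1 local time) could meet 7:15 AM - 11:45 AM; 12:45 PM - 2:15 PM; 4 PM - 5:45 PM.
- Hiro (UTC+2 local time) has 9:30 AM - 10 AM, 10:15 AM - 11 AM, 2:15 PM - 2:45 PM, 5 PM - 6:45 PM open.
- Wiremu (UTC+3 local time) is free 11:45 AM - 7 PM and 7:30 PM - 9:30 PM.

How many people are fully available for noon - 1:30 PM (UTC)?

1

Uma in UTC: 08:15-12:45, 13:45-15:15, 17:00-18:45 (add 1h to convert from UTC-1).
Hiro in UTC: 07:30-08:00, 08:15-09:00, 12:15-12:45, 15:00-16:45 (subtract 2h to convert from UTC+2).
Wiremu in UTC: 08:45-16:00, 16:30-18:30 (subtract 3h to convert from UTC+3).
Wiremu can make the full 12:00-13:30 slot — that's 1.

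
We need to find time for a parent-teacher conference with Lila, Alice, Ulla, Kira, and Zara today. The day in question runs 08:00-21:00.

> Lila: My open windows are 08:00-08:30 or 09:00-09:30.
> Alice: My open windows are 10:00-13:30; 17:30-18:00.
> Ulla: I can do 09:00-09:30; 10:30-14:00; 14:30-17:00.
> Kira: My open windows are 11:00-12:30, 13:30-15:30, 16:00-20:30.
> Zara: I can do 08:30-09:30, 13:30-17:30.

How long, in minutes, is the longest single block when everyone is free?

0

Lila ∩ Alice: ∅.
Lila ∩ Alice ∩ Ulla: ∅.
Lila ∩ Alice ∩ Ulla ∩ Kira: ∅.
Lila ∩ Alice ∩ Ulla ∩ Kira ∩ Zara: ∅.
There is no time when everyone is free.
No common window exists, so the longest block is 0 minutes.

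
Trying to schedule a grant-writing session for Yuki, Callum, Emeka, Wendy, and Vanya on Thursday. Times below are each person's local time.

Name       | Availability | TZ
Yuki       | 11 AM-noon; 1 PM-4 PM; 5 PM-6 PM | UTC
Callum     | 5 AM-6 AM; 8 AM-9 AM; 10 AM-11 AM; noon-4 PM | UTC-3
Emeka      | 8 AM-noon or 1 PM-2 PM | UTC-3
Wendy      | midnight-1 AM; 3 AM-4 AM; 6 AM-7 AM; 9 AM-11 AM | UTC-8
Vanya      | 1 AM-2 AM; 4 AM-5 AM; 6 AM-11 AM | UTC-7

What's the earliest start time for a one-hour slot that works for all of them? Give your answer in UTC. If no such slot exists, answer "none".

Yuki in UTC: 11:00-12:00, 13:00-16:00, 17:00-18:00.
Callum in UTC: 08:00-09:00, 11:00-12:00, 13:00-14:00, 15:00-19:00 (add 3h to convert from UTC-3).
Emeka in UTC: 11:00-15:00, 16:00-17:00 (add 3h to convert from UTC-3).
Wendy in UTC: 08:00-09:00, 11:00-12:00, 14:00-15:00, 17:00-19:00 (add 8h to convert from UTC-8).
Vanya in UTC: 08:00-09:00, 11:00-12:00, 13:00-18:00 (add 7h to convert from UTC-7).
Yuki ∩ Callum: 11:00-12:00, 13:00-14:00, 15:00-16:00, 17:00-18:00.
Yuki ∩ Callum ∩ Emeka: 11:00-12:00, 13:00-14:00.
Yuki ∩ Callum ∩ Emeka ∩ Wendy: 11:00-12:00.
Yuki ∩ Callum ∩ Emeka ∩ Wendy ∩ Vanya: 11:00-12:00.
Those are the intersection windows.
The first common window of at least 60 minutes is 11:00-12:00, so the earliest start is 11:00.

11:00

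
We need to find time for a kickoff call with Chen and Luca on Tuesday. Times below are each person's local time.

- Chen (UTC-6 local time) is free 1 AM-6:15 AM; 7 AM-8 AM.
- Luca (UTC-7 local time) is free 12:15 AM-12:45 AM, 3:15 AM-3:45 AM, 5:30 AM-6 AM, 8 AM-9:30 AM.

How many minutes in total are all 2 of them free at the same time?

Chen in UTC: 07:00-12:15, 13:00-14:00 (add 6h to convert from UTC-6).
Luca in UTC: 07:15-07:45, 10:15-10:45, 12:30-13:00, 15:00-16:30 (add 7h to convert from UTC-7).
Chen ∩ Luca: 07:15-07:45, 10:15-10:45.
Summing the common windows: 30 + 30 = 60 minutes.

60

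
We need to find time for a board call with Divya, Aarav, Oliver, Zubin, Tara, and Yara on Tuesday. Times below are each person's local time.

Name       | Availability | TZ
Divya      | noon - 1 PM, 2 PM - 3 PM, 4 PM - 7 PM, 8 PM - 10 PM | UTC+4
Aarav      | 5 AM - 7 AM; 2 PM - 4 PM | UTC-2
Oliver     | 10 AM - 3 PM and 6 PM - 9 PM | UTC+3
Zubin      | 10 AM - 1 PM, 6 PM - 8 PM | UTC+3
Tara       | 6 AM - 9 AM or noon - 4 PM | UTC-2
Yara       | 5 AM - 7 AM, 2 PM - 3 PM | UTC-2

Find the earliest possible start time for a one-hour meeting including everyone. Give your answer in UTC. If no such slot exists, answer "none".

Divya in UTC: 08:00-09:00, 10:00-11:00, 12:00-15:00, 16:00-18:00 (subtract 4h to convert from UTC+4).
Aarav in UTC: 07:00-09:00, 16:00-18:00 (add 2h to convert from UTC-2).
Oliver in UTC: 07:00-12:00, 15:00-18:00 (subtract 3h to convert from UTC+3).
Zubin in UTC: 07:00-10:00, 15:00-17:00 (subtract 3h to convert from UTC+3).
Tara in UTC: 08:00-11:00, 14:00-18:00 (add 2h to convert from UTC-2).
Yara in UTC: 07:00-09:00, 16:00-17:00 (add 2h to convert from UTC-2).
Divya ∩ Aarav: 08:00-09:00, 16:00-18:00.
Divya ∩ Aarav ∩ Oliver: 08:00-09:00, 16:00-18:00.
Divya ∩ Aarav ∩ Oliver ∩ Zubin: 08:00-09:00, 16:00-17:00.
Divya ∩ Aarav ∩ Oliver ∩ Zubin ∩ Tara: 08:00-09:00, 16:00-17:00.
Divya ∩ Aarav ∩ Oliver ∩ Zubin ∩ Tara ∩ Yara: 08:00-09:00, 16:00-17:00.
The first common window of at least 60 minutes is 08:00-09:00, so the earliest start is 08:00.

08:00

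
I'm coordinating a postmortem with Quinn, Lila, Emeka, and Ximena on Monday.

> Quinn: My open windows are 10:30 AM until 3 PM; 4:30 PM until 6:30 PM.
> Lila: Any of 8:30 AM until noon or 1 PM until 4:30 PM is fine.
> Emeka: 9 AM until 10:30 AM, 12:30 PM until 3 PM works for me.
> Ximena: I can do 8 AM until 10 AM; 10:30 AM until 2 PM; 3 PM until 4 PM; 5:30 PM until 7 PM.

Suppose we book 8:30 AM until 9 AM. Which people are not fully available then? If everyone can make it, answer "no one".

Quinn: not fully free for 08:30-09:00. Lila: free for 08:30-09:00. Emeka: not fully free for 08:30-09:00. Ximena: free for 08:30-09:00.

Emeka, Quinn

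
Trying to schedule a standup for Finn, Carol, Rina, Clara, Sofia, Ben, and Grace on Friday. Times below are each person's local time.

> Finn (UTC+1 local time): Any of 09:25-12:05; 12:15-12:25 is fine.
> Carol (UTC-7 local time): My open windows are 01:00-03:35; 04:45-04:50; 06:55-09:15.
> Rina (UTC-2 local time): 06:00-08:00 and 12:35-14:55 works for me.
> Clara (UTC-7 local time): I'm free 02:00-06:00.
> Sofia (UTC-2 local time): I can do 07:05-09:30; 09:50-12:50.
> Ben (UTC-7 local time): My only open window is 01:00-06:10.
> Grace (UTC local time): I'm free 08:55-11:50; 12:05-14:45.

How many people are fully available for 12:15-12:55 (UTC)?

Finn in UTC: 08:25-11:05, 11:15-11:25 (subtract 1h to convert from UTC+1).
Carol in UTC: 08:00-10:35, 11:45-11:50, 13:55-16:15 (add 7h to convert from UTC-7).
Rina in UTC: 08:00-10:00, 14:35-16:55 (add 2h to convert from UTC-2).
Clara in UTC: 09:00-13:00 (add 7h to convert from UTC-7).
Sofia in UTC: 09:05-11:30, 11:50-14:50 (add 2h to convert from UTC-2).
Ben in UTC: 08:00-13:10 (add 7h to convert from UTC-7).
Grace in UTC: 08:55-11:50, 12:05-14:45.
Clara, Sofia, Ben, and Grace can make the full 12:15-12:55 slot — that's 4.

4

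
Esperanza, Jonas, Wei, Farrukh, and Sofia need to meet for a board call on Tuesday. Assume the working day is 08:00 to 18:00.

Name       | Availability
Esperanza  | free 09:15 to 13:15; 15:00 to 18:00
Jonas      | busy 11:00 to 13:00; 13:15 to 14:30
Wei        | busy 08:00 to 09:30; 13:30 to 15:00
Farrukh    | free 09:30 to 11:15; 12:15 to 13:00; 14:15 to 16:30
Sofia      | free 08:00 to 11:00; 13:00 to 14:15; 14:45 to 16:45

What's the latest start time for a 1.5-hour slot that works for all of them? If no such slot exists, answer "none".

15:00

Esperanza free: 09:15-13:15, 15:00-18:00.
Jonas free: 08:00-11:00, 13:00-13:15, 14:30-18:00 (invert busy blocks within the working day).
Wei free: 09:30-13:30, 15:00-18:00 (invert busy blocks within the working day).
Farrukh free: 09:30-11:15, 12:15-13:00, 14:15-16:30.
Sofia free: 08:00-11:00, 13:00-14:15, 14:45-16:45.
Esperanza ∩ Jonas: 09:15-11:00, 13:00-13:15, 15:00-18:00.
Esperanza ∩ Jonas ∩ Wei: 09:30-11:00, 13:00-13:15, 15:00-18:00.
Esperanza ∩ Jonas ∩ Wei ∩ Farrukh: 09:30-11:00, 15:00-16:30.
Esperanza ∩ Jonas ∩ Wei ∩ Farrukh ∩ Sofia: 09:30-11:00, 15:00-16:30.
Those are the intersection windows.
The last common window of at least 90 minutes is 15:00-16:30; a 90-minute meeting can start as late as 15:00 and still end by 16:30.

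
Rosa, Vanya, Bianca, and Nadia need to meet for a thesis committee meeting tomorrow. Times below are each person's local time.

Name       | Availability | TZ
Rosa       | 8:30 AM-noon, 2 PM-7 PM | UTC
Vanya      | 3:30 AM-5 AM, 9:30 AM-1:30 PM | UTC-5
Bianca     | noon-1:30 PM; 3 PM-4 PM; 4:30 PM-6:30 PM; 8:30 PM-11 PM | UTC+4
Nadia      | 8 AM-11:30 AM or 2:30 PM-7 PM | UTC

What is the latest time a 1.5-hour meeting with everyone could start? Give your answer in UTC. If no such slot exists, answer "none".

17:00

Rosa in UTC: 08:30-12:00, 14:00-19:00.
Vanya in UTC: 08:30-10:00, 14:30-18:30 (add 5h to convert from UTC-5).
Bianca in UTC: 08:00-09:30, 11:00-12:00, 12:30-14:30, 16:30-19:00 (subtract 4h to convert from UTC+4).
Nadia in UTC: 08:00-11:30, 14:30-19:00.
Rosa ∩ Vanya: 08:30-10:00, 14:30-18:30.
Rosa ∩ Vanya ∩ Bianca: 08:30-09:30, 16:30-18:30.
Rosa ∩ Vanya ∩ Bianca ∩ Nadia: 08:30-09:30, 16:30-18:30.
The last common window of at least 90 minutes is 16:30-18:30; a 90-minute meeting can start as late as 17:00 and still end by 18:30.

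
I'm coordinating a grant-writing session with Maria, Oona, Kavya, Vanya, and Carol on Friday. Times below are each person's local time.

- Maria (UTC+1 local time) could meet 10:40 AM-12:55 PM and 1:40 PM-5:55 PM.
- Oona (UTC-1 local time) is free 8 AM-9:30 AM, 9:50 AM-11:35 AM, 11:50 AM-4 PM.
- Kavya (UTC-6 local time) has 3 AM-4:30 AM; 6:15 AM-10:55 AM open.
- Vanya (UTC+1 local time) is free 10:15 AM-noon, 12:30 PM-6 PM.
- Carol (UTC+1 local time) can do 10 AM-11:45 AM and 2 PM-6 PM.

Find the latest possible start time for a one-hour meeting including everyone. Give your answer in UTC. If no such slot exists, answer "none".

15:55

Maria in UTC: 09:40-11:55, 12:40-16:55 (subtract 1h to convert from UTC+1).
Oona in UTC: 09:00-10:30, 10:50-12:35, 12:50-17:00 (add 1h to convert from UTC-1).
Kavya in UTC: 09:00-10:30, 12:15-16:55 (add 6h to convert from UTC-6).
Vanya in UTC: 09:15-11:00, 11:30-17:00 (subtract 1h to convert from UTC+1).
Carol in UTC: 09:00-10:45, 13:00-17:00 (subtract 1h to convert from UTC+1).
Maria ∩ Oona: 09:40-10:30, 10:50-11:55, 12:50-16:55.
Maria ∩ Oona ∩ Kavya: 09:40-10:30, 12:50-16:55.
Maria ∩ Oona ∩ Kavya ∩ Vanya: 09:40-10:30, 12:50-16:55.
Maria ∩ Oona ∩ Kavya ∩ Vanya ∩ Carol: 09:40-10:30, 13:00-16:55.
The last common window of at least 60 minutes is 13:00-16:55; a 60-minute meeting can start as late as 15:55 and still end by 16:55.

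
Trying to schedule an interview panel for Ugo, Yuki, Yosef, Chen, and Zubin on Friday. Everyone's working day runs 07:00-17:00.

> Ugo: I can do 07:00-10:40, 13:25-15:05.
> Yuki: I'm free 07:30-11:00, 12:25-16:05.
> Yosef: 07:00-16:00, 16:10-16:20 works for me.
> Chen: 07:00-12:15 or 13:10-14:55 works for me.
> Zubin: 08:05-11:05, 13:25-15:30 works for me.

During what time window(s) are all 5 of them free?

08:05-10:40, 13:25-14:55

Ugo ∩ Yuki: 07:30-10:40, 13:25-15:05.
Ugo ∩ Yuki ∩ Yosef: 07:30-10:40, 13:25-15:05.
Ugo ∩ Yuki ∩ Yosef ∩ Chen: 07:30-10:40, 13:25-14:55.
Ugo ∩ Yuki ∩ Yosef ∩ Chen ∩ Zubin: 08:05-10:40, 13:25-14:55.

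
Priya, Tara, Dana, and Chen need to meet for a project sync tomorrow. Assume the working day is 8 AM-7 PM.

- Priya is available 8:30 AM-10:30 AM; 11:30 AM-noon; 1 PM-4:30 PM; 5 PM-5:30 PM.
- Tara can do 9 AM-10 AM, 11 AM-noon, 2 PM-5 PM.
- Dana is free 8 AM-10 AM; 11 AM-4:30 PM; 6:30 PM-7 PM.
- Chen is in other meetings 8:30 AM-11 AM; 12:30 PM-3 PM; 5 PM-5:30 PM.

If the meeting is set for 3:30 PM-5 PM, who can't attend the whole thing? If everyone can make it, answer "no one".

Priya free: 08:30-10:30, 11:30-12:00, 13:00-16:30, 17:00-17:30.
Tara free: 09:00-10:00, 11:00-12:00, 14:00-17:00.
Dana free: 08:00-10:00, 11:00-16:30, 18:30-19:00.
Chen free: 08:00-08:30, 11:00-12:30, 15:00-17:00, 17:30-19:00 (invert busy blocks within the working day).
Priya: not fully free for 15:30-17:00. Tara: free for 15:30-17:00. Dana: not fully free for 15:30-17:00. Chen: free for 15:30-17:00.

Dana, Priya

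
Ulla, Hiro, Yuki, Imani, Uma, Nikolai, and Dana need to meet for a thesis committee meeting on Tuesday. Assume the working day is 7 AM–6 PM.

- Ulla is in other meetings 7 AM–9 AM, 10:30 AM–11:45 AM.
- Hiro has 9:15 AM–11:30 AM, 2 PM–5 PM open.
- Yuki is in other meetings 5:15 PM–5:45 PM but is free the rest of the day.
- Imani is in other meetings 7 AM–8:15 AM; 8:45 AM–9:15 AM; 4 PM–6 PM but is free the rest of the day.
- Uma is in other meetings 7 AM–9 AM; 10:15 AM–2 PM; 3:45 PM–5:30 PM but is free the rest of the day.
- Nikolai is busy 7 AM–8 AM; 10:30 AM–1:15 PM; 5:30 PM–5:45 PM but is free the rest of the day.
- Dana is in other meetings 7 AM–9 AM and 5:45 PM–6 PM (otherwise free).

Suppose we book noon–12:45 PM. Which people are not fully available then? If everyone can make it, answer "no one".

Hiro, Nikolai, Uma

Ulla free: 09:00-10:30, 11:45-18:00 (invert busy blocks within the working day).
Hiro free: 09:15-11:30, 14:00-17:00.
Yuki free: 07:00-17:15, 17:45-18:00 (invert busy blocks within the working day).
Imani free: 08:15-08:45, 09:15-16:00 (invert busy blocks within the working day).
Uma free: 09:00-10:15, 14:00-15:45, 17:30-18:00 (invert busy blocks within the working day).
Nikolai free: 08:00-10:30, 13:15-17:30, 17:45-18:00 (invert busy blocks within the working day).
Dana free: 09:00-17:45 (invert busy blocks within the working day).
Ulla: free for 12:00-12:45. Hiro: not fully free for 12:00-12:45. Yuki: free for 12:00-12:45. Imani: free for 12:00-12:45. Uma: not fully free for 12:00-12:45. Nikolai: not fully free for 12:00-12:45. Dana: free for 12:00-12:45.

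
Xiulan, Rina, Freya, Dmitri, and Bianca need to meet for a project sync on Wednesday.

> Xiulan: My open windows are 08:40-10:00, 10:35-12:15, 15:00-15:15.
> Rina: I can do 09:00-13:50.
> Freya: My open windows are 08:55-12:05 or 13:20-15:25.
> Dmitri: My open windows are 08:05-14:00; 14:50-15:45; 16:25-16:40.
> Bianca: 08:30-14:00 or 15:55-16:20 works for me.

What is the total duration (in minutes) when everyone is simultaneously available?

Xiulan ∩ Rina: 09:00-10:00, 10:35-12:15.
Xiulan ∩ Rina ∩ Freya: 09:00-10:00, 10:35-12:05.
Xiulan ∩ Rina ∩ Freya ∩ Dmitri: 09:00-10:00, 10:35-12:05.
Xiulan ∩ Rina ∩ Freya ∩ Dmitri ∩ Bianca: 09:00-10:00, 10:35-12:05.
Summing the common windows: 60 + 90 = 150 minutes.

150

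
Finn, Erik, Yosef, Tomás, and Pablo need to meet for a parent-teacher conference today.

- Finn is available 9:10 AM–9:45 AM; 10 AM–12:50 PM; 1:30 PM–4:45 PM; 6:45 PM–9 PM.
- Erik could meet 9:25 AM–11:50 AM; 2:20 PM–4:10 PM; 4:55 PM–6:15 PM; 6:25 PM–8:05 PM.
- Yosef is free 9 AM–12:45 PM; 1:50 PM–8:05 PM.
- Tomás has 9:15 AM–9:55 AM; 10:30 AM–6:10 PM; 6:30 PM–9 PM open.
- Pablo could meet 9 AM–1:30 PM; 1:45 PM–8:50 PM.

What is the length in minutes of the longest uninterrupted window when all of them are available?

Finn ∩ Erik: 09:25-09:45, 10:00-11:50, 14:20-16:10, 18:45-20:05.
Finn ∩ Erik ∩ Yosef: 09:25-09:45, 10:00-11:50, 14:20-16:10, 18:45-20:05.
Finn ∩ Erik ∩ Yosef ∩ Tomás: 09:25-09:45, 10:30-11:50, 14:20-16:10, 18:45-20:05.
Finn ∩ Erik ∩ Yosef ∩ Tomás ∩ Pablo: 09:25-09:45, 10:30-11:50, 14:20-16:10, 18:45-20:05.
So the common availability across everyone is 09:25-09:45, 10:30-11:50, 14:20-16:10, 18:45-20:05.
The longest is 14:20-16:10 at 110 minutes.

110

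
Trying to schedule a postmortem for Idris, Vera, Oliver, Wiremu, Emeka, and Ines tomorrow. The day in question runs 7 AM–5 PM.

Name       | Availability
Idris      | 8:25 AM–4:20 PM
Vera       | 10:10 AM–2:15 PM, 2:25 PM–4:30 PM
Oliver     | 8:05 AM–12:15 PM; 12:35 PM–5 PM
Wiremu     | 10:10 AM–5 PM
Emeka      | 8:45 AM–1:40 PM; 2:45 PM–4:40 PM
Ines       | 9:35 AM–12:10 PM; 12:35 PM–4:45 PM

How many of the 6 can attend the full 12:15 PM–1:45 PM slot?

Idris, Vera, and Wiremu can make the full 12:15-13:45 slot — that's 3.

3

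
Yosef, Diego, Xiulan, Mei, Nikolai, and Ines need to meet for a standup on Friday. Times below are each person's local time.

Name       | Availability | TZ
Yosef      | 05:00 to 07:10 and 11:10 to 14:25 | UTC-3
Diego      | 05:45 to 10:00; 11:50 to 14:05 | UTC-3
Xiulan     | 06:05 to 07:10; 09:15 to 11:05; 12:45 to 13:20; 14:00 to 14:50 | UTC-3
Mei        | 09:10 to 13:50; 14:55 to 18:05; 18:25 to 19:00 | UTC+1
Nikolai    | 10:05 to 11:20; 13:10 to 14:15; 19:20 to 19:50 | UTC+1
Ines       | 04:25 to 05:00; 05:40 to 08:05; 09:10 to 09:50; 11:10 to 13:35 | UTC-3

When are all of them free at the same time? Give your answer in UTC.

09:05-10:10

Yosef in UTC: 08:00-10:10, 14:10-17:25 (add 3h to convert from UTC-3).
Diego in UTC: 08:45-13:00, 14:50-17:05 (add 3h to convert from UTC-3).
Xiulan in UTC: 09:05-10:10, 12:15-14:05, 15:45-16:20, 17:00-17:50 (add 3h to convert from UTC-3).
Mei in UTC: 08:10-12:50, 13:55-17:05, 17:25-18:00 (subtract 1h to convert from UTC+1).
Nikolai in UTC: 09:05-10:20, 12:10-13:15, 18:20-18:50 (subtract 1h to convert from UTC+1).
Ines in UTC: 07:25-08:00, 08:40-11:05, 12:10-12:50, 14:10-16:35 (add 3h to convert from UTC-3).
Yosef ∩ Diego: 08:45-10:10, 14:50-17:05.
Yosef ∩ Diego ∩ Xiulan: 09:05-10:10, 15:45-16:20, 17:00-17:05.
Yosef ∩ Diego ∩ Xiulan ∩ Mei: 09:05-10:10, 15:45-16:20, 17:00-17:05.
Yosef ∩ Diego ∩ Xiulan ∩ Mei ∩ Nikolai: 09:05-10:10.
Yosef ∩ Diego ∩ Xiulan ∩ Mei ∩ Nikolai ∩ Ines: 09:05-10:10.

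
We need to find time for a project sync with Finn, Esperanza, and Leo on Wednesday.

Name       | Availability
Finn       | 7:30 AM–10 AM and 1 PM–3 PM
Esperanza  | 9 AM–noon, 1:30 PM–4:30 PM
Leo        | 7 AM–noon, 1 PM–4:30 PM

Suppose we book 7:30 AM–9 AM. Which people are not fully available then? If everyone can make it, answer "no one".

Finn: free for 07:30-09:00. Esperanza: not fully free for 07:30-09:00. Leo: free for 07:30-09:00.

Esperanza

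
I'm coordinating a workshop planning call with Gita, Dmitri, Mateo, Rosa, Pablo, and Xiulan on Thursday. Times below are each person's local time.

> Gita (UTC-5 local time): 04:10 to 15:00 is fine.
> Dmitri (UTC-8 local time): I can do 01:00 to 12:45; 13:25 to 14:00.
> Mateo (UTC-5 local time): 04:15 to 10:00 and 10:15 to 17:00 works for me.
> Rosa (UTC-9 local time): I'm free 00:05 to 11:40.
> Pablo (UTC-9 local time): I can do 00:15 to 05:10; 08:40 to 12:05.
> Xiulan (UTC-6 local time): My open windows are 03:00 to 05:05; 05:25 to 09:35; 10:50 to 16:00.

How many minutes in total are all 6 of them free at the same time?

415

Gita in UTC: 09:10-20:00 (add 5h to convert from UTC-5).
Dmitri in UTC: 09:00-20:45, 21:25-22:00 (add 8h to convert from UTC-8).
Mateo in UTC: 09:15-15:00, 15:15-22:00 (add 5h to convert from UTC-5).
Rosa in UTC: 09:05-20:40 (add 9h to convert from UTC-9).
Pablo in UTC: 09:15-14:10, 17:40-21:05 (add 9h to convert from UTC-9).
Xiulan in UTC: 09:00-11:05, 11:25-15:35, 16:50-22:00 (add 6h to convert from UTC-6).
Gita ∩ Dmitri: 09:10-20:00.
Gita ∩ Dmitri ∩ Mateo: 09:15-15:00, 15:15-20:00.
Gita ∩ Dmitri ∩ Mateo ∩ Rosa: 09:15-15:00, 15:15-20:00.
Gita ∩ Dmitri ∩ Mateo ∩ Rosa ∩ Pablo: 09:15-14:10, 17:40-20:00.
Gita ∩ Dmitri ∩ Mateo ∩ Rosa ∩ Pablo ∩ Xiulan: 09:15-11:05, 11:25-14:10, 17:40-20:00.
Those are the intersection windows.
Summing the common windows: 110 + 165 + 140 = 415 minutes.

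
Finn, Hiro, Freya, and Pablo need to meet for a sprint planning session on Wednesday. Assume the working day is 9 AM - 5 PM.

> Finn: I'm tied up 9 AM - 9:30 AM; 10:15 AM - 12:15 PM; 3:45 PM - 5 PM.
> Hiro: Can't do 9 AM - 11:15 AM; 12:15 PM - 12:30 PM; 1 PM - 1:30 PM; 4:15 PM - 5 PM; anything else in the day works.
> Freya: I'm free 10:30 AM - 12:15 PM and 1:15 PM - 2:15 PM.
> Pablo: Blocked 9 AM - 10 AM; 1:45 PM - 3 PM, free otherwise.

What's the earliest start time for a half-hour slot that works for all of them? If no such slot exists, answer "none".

Finn free: 09:30-10:15, 12:15-15:45 (invert busy blocks within the working day).
Hiro free: 11:15-12:15, 12:30-13:00, 13:30-16:15 (invert busy blocks within the working day).
Freya free: 10:30-12:15, 13:15-14:15.
Pablo free: 10:00-13:45, 15:00-17:00 (invert busy blocks within the working day).
Finn ∩ Hiro: 12:30-13:00, 13:30-15:45.
Finn ∩ Hiro ∩ Freya: 13:30-14:15.
Finn ∩ Hiro ∩ Freya ∩ Pablo: 13:30-13:45.
So the common availability across everyone is 13:30-13:45.
No common window is at least 30 minutes long.

none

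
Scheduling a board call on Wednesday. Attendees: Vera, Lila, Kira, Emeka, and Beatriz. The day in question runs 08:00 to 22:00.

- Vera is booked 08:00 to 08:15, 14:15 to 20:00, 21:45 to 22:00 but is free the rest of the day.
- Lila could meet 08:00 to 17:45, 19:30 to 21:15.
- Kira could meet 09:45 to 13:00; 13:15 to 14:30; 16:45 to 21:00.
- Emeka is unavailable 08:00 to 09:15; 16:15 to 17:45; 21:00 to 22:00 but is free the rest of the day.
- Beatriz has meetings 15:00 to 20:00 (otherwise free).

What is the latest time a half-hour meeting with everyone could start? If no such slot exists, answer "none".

Vera free: 08:15-14:15, 20:00-21:45 (invert busy blocks within the working day).
Lila free: 08:00-17:45, 19:30-21:15.
Kira free: 09:45-13:00, 13:15-14:30, 16:45-21:00.
Emeka free: 09:15-16:15, 17:45-21:00 (invert busy blocks within the working day).
Beatriz free: 08:00-15:00, 20:00-22:00 (invert busy blocks within the working day).
Vera ∩ Lila: 08:15-14:15, 20:00-21:15.
Vera ∩ Lila ∩ Kira: 09:45-13:00, 13:15-14:15, 20:00-21:00.
Vera ∩ Lila ∩ Kira ∩ Emeka: 09:45-13:00, 13:15-14:15, 20:00-21:00.
Vera ∩ Lila ∩ Kira ∩ Emeka ∩ Beatriz: 09:45-13:00, 13:15-14:15, 20:00-21:00.
So the common availability across everyone is 09:45-13:00, 13:15-14:15, 20:00-21:00.
The last common window of at least 30 minutes is 20:00-21:00; a 30-minute meeting can start as late as 20:30 and still end by 21:00.

20:30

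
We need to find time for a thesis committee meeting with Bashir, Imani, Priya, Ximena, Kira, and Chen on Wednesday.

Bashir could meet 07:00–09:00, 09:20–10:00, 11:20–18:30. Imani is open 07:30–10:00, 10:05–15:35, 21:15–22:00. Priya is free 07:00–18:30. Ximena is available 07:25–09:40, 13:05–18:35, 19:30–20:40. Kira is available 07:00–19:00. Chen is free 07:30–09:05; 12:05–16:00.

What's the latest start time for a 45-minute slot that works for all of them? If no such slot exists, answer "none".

14:50

Bashir ∩ Imani: 07:30-09:00, 09:20-10:00, 11:20-15:35.
Bashir ∩ Imani ∩ Priya: 07:30-09:00, 09:20-10:00, 11:20-15:35.
Bashir ∩ Imani ∩ Priya ∩ Ximena: 07:30-09:00, 09:20-09:40, 13:05-15:35.
Bashir ∩ Imani ∩ Priya ∩ Ximena ∩ Kira: 07:30-09:00, 09:20-09:40, 13:05-15:35.
Bashir ∩ Imani ∩ Priya ∩ Ximena ∩ Kira ∩ Chen: 07:30-09:00, 13:05-15:35.
So the common availability across everyone is 07:30-09:00, 13:05-15:35.
The last common window of at least 45 minutes is 13:05-15:35; a 45-minute meeting can start as late as 14:50 and still end by 15:35.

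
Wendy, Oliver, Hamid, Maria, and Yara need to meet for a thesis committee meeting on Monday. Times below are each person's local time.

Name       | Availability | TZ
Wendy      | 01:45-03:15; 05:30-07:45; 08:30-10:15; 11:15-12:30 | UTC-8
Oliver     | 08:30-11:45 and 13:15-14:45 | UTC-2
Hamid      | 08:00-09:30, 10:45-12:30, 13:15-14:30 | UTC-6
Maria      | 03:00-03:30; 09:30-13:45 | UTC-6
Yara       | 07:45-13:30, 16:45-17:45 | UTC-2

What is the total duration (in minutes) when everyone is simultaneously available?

0

Wendy in UTC: 09:45-11:15, 13:30-15:45, 16:30-18:15, 19:15-20:30 (add 8h to convert from UTC-8).
Oliver in UTC: 10:30-13:45, 15:15-16:45 (add 2h to convert from UTC-2).
Hamid in UTC: 14:00-15:30, 16:45-18:30, 19:15-20:30 (add 6h to convert from UTC-6).
Maria in UTC: 09:00-09:30, 15:30-19:45 (add 6h to convert from UTC-6).
Yara in UTC: 09:45-15:30, 18:45-19:45 (add 2h to convert from UTC-2).
Wendy ∩ Oliver: 10:30-11:15, 13:30-13:45, 15:15-15:45, 16:30-16:45.
Wendy ∩ Oliver ∩ Hamid: 15:15-15:30.
Wendy ∩ Oliver ∩ Hamid ∩ Maria: ∅.
Wendy ∩ Oliver ∩ Hamid ∩ Maria ∩ Yara: ∅.
There is no time when everyone is free.
There is no common window, so the total is 0 minutes.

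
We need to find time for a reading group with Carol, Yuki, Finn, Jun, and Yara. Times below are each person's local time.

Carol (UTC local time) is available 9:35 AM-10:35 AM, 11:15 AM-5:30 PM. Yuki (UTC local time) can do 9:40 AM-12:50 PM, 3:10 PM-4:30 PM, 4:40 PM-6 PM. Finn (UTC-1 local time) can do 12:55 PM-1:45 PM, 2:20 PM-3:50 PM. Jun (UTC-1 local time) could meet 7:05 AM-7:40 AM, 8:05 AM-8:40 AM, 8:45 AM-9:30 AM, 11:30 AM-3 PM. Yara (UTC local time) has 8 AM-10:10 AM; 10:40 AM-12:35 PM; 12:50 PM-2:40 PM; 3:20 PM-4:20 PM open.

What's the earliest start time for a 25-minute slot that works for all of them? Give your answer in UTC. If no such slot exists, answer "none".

15:20

Carol in UTC: 09:35-10:35, 11:15-17:30.
Yuki in UTC: 09:40-12:50, 15:10-16:30, 16:40-18:00.
Finn in UTC: 13:55-14:45, 15:20-16:50 (add 1h to convert from UTC-1).
Jun in UTC: 08:05-08:40, 09:05-09:40, 09:45-10:30, 12:30-16:00 (add 1h to convert from UTC-1).
Yara in UTC: 08:00-10:10, 10:40-12:35, 12:50-14:40, 15:20-16:20.
Carol ∩ Yuki: 09:40-10:35, 11:15-12:50, 15:10-16:30, 16:40-17:30.
Carol ∩ Yuki ∩ Finn: 15:20-16:30, 16:40-16:50.
Carol ∩ Yuki ∩ Finn ∩ Jun: 15:20-16:00.
Carol ∩ Yuki ∩ Finn ∩ Jun ∩ Yara: 15:20-16:00.
So the common availability across everyone is 15:20-16:00.
The first common window of at least 25 minutes is 15:20-16:00, so the earliest start is 15:20.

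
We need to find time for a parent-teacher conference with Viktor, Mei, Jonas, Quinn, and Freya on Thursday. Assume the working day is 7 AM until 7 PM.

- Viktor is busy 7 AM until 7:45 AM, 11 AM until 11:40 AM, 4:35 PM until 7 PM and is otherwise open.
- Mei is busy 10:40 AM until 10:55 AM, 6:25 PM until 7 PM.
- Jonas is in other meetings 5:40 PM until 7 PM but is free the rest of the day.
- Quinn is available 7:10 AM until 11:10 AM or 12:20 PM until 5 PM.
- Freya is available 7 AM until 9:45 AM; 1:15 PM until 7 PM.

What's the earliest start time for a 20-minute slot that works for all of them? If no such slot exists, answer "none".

07:45

Viktor free: 07:45-11:00, 11:40-16:35 (invert busy blocks within the working day).
Mei free: 07:00-10:40, 10:55-18:25 (invert busy blocks within the working day).
Jonas free: 07:00-17:40 (invert busy blocks within the working day).
Quinn free: 07:10-11:10, 12:20-17:00.
Freya free: 07:00-09:45, 13:15-19:00.
Viktor ∩ Mei: 07:45-10:40, 10:55-11:00, 11:40-16:35.
Viktor ∩ Mei ∩ Jonas: 07:45-10:40, 10:55-11:00, 11:40-16:35.
Viktor ∩ Mei ∩ Jonas ∩ Quinn: 07:45-10:40, 10:55-11:00, 12:20-16:35.
Viktor ∩ Mei ∩ Jonas ∩ Quinn ∩ Freya: 07:45-09:45, 13:15-16:35.
So the common availability across everyone is 07:45-09:45, 13:15-16:35.
The first common window of at least 20 minutes is 07:45-09:45, so the earliest start is 07:45.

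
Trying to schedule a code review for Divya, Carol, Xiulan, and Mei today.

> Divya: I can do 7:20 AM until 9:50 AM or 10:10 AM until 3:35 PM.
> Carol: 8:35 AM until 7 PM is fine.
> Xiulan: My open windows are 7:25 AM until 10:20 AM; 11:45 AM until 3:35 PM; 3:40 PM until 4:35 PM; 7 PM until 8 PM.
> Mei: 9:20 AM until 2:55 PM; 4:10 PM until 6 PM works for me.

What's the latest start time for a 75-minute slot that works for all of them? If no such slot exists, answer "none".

Divya ∩ Carol: 08:35-09:50, 10:10-15:35.
Divya ∩ Carol ∩ Xiulan: 08:35-09:50, 10:10-10:20, 11:45-15:35.
Divya ∩ Carol ∩ Xiulan ∩ Mei: 09:20-09:50, 10:10-10:20, 11:45-14:55.
The last common window of at least 75 minutes is 11:45-14:55; a 75-minute meeting can start as late as 13:40 and still end by 14:55.

13:40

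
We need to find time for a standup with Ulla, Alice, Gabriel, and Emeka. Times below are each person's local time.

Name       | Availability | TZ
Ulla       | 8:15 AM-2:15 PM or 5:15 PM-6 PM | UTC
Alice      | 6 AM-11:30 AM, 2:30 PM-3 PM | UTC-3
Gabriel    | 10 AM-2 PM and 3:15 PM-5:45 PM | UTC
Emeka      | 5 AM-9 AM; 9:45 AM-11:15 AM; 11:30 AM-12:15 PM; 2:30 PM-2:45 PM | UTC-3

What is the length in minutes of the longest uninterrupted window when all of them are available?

120

Ulla in UTC: 08:15-14:15, 17:15-18:00.
Alice in UTC: 09:00-14:30, 17:30-18:00 (add 3h to convert from UTC-3).
Gabriel in UTC: 10:00-14:00, 15:15-17:45.
Emeka in UTC: 08:00-12:00, 12:45-14:15, 14:30-15:15, 17:30-17:45 (add 3h to convert from UTC-3).
Ulla ∩ Alice: 09:00-14:15, 17:30-18:00.
Ulla ∩ Alice ∩ Gabriel: 10:00-14:00, 17:30-17:45.
Ulla ∩ Alice ∩ Gabriel ∩ Emeka: 10:00-12:00, 12:45-14:00, 17:30-17:45.
Those are the intersection windows.
The longest is 10:00-12:00 at 120 minutes.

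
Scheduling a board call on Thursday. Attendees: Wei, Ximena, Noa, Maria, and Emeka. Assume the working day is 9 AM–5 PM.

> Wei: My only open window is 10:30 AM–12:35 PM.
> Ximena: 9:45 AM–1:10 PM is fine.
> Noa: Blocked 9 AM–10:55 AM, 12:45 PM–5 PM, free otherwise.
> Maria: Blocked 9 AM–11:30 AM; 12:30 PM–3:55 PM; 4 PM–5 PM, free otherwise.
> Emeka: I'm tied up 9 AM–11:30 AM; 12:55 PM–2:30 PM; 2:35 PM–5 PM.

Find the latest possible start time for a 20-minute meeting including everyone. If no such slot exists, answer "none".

Wei free: 10:30-12:35.
Ximena free: 09:45-13:10.
Noa free: 10:55-12:45 (invert busy blocks within the working day).
Maria free: 11:30-12:30, 15:55-16:00 (invert busy blocks within the working day).
Emeka free: 11:30-12:55, 14:30-14:35 (invert busy blocks within the working day).
Wei ∩ Ximena: 10:30-12:35.
Wei ∩ Ximena ∩ Noa: 10:55-12:35.
Wei ∩ Ximena ∩ Noa ∩ Maria: 11:30-12:30.
Wei ∩ Ximena ∩ Noa ∩ Maria ∩ Emeka: 11:30-12:30.
The last common window of at least 20 minutes is 11:30-12:30; a 20-minute meeting can start as late as 12:10 and still end by 12:30.

12:10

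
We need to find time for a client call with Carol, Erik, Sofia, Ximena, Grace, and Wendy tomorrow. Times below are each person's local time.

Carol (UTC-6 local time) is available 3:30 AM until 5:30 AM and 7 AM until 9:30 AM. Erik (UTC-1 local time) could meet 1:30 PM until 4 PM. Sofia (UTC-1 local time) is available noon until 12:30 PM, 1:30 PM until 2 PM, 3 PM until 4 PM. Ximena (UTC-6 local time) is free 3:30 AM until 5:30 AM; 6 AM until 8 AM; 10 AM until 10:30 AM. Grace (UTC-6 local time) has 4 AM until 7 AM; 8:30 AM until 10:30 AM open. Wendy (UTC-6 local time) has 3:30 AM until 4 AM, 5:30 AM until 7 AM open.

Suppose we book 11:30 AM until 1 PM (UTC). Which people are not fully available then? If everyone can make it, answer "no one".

Carol, Erik, Sofia, Ximena

Carol in UTC: 09:30-11:30, 13:00-15:30 (add 6h to convert from UTC-6).
Erik in UTC: 14:30-17:00 (add 1h to convert from UTC-1).
Sofia in UTC: 13:00-13:30, 14:30-15:00, 16:00-17:00 (add 1h to convert from UTC-1).
Ximena in UTC: 09:30-11:30, 12:00-14:00, 16:00-16:30 (add 6h to convert from UTC-6).
Grace in UTC: 10:00-13:00, 14:30-16:30 (add 6h to convert from UTC-6).
Wendy in UTC: 09:30-10:00, 11:30-13:00 (add 6h to convert from UTC-6).
Carol: not fully free for 11:30-13:00. Erik: not fully free for 11:30-13:00. Sofia: not fully free for 11:30-13:00. Ximena: not fully free for 11:30-13:00. Grace: free for 11:30-13:00. Wendy: free for 11:30-13:00.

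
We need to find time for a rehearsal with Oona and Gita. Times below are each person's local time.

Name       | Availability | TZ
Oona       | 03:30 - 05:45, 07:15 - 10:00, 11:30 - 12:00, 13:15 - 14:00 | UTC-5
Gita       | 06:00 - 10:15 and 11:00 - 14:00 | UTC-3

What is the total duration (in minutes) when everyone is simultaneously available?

Oona in UTC: 08:30-10:45, 12:15-15:00, 16:30-17:00, 18:15-19:00 (add 5h to convert from UTC-5).
Gita in UTC: 09:00-13:15, 14:00-17:00 (add 3h to convert from UTC-3).
Oona ∩ Gita: 09:00-10:45, 12:15-13:15, 14:00-15:00, 16:30-17:00.
So the common availability across everyone is 09:00-10:45, 12:15-13:15, 14:00-15:00, 16:30-17:00.
Summing the common windows: 105 + 60 + 60 + 30 = 255 minutes.

255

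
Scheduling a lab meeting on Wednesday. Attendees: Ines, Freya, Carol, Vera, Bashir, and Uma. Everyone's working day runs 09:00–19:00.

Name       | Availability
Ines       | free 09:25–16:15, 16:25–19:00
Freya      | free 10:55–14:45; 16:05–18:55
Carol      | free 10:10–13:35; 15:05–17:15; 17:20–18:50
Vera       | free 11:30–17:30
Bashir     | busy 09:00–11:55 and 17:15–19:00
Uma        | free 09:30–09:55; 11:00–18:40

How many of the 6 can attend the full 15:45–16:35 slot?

Ines free: 09:25-16:15, 16:25-19:00.
Freya free: 10:55-14:45, 16:05-18:55.
Carol free: 10:10-13:35, 15:05-17:15, 17:20-18:50.
Vera free: 11:30-17:30.
Bashir free: 11:55-17:15 (invert busy blocks within the working day).
Uma free: 09:30-09:55, 11:00-18:40.
Carol, Vera, Bashir, and Uma can make the full 15:45-16:35 slot — that's 4.

4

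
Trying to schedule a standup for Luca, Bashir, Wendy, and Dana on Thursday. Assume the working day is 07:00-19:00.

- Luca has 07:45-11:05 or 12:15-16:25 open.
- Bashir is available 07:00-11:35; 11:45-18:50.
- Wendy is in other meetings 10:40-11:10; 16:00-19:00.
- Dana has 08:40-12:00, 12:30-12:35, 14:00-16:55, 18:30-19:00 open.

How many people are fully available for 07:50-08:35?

3

Luca free: 07:45-11:05, 12:15-16:25.
Bashir free: 07:00-11:35, 11:45-18:50.
Wendy free: 07:00-10:40, 11:10-16:00 (invert busy blocks within the working day).
Dana free: 08:40-12:00, 12:30-12:35, 14:00-16:55, 18:30-19:00.
Luca, Bashir, and Wendy can make the full 07:50-08:35 slot — that's 3.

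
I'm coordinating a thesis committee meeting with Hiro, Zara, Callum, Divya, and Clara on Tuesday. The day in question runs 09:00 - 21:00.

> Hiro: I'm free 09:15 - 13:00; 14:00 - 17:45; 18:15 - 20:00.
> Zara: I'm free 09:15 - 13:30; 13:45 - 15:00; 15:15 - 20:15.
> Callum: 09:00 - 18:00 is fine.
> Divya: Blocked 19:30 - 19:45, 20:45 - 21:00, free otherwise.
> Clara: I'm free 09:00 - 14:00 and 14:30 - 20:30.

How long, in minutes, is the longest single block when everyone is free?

Hiro free: 09:15-13:00, 14:00-17:45, 18:15-20:00.
Zara free: 09:15-13:30, 13:45-15:00, 15:15-20:15.
Callum free: 09:00-18:00.
Divya free: 09:00-19:30, 19:45-20:45 (invert busy blocks within the working day).
Clara free: 09:00-14:00, 14:30-20:30.
Hiro ∩ Zara: 09:15-13:00, 14:00-15:00, 15:15-17:45, 18:15-20:00.
Hiro ∩ Zara ∩ Callum: 09:15-13:00, 14:00-15:00, 15:15-17:45.
Hiro ∩ Zara ∩ Callum ∩ Divya: 09:15-13:00, 14:00-15:00, 15:15-17:45.
Hiro ∩ Zara ∩ Callum ∩ Divya ∩ Clara: 09:15-13:00, 14:30-15:00, 15:15-17:45.
The longest is 09:15-13:00 at 225 minutes.

225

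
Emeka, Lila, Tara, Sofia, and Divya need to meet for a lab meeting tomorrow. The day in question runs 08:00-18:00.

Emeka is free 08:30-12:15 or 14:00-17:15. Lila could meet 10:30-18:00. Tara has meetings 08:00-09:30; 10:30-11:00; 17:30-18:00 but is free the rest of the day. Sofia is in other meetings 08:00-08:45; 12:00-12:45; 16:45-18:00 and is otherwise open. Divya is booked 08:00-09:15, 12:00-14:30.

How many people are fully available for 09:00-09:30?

2

Emeka free: 08:30-12:15, 14:00-17:15.
Lila free: 10:30-18:00.
Tara free: 09:30-10:30, 11:00-17:30 (invert busy blocks within the working day).
Sofia free: 08:45-12:00, 12:45-16:45 (invert busy blocks within the working day).
Divya free: 09:15-12:00, 14:30-18:00 (invert busy blocks within the working day).
Emeka and Sofia can make the full 09:00-09:30 slot — that's 2.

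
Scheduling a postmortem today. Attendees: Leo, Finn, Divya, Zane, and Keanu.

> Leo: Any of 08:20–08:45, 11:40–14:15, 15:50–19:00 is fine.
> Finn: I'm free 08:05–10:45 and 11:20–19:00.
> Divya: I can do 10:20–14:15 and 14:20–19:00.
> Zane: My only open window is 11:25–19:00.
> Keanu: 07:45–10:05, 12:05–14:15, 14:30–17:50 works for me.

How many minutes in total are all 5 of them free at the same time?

Leo ∩ Finn: 08:20-08:45, 11:40-14:15, 15:50-19:00.
Leo ∩ Finn ∩ Divya: 11:40-14:15, 15:50-19:00.
Leo ∩ Finn ∩ Divya ∩ Zane: 11:40-14:15, 15:50-19:00.
Leo ∩ Finn ∩ Divya ∩ Zane ∩ Keanu: 12:05-14:15, 15:50-17:50.
So the common availability across everyone is 12:05-14:15, 15:50-17:50.
Summing the common windows: 130 + 120 = 250 minutes.

250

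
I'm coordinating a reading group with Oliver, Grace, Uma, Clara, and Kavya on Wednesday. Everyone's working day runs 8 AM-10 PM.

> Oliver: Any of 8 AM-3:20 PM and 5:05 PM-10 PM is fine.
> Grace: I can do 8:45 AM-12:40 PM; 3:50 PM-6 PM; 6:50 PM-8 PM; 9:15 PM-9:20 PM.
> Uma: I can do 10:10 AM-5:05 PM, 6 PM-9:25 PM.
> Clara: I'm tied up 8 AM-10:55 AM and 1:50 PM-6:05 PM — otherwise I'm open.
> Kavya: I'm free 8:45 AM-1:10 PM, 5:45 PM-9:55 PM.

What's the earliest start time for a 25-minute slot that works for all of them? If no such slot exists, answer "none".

Oliver free: 08:00-15:20, 17:05-22:00.
Grace free: 08:45-12:40, 15:50-18:00, 18:50-20:00, 21:15-21:20.
Uma free: 10:10-17:05, 18:00-21:25.
Clara free: 10:55-13:50, 18:05-22:00 (invert busy blocks within the working day).
Kavya free: 08:45-13:10, 17:45-21:55.
Oliver ∩ Grace: 08:45-12:40, 17:05-18:00, 18:50-20:00, 21:15-21:20.
Oliver ∩ Grace ∩ Uma: 10:10-12:40, 18:50-20:00, 21:15-21:20.
Oliver ∩ Grace ∩ Uma ∩ Clara: 10:55-12:40, 18:50-20:00, 21:15-21:20.
Oliver ∩ Grace ∩ Uma ∩ Clara ∩ Kavya: 10:55-12:40, 18:50-20:00, 21:15-21:20.
The first common window of at least 25 minutes is 10:55-12:40, so the earliest start is 10:55.

10:55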